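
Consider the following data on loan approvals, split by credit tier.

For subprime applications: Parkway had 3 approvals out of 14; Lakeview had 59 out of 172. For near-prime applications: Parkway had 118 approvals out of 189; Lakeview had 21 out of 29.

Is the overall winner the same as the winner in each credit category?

No

Subprime: Parkway 3/14 = 21.4%, Lakeview 59/172 = 34.3% → Lakeview
Near-prime: Parkway 118/189 = 62.4%, Lakeview 21/29 = 72.4% → Lakeview
Overall: Parkway 121/203 = 59.6%, Lakeview 80/201 = 39.8% → Parkway
Lakeview wins each credit group but Parkway wins overall — the comparison reverses. Lakeview's applications skew toward subprime, which has a lower base rate.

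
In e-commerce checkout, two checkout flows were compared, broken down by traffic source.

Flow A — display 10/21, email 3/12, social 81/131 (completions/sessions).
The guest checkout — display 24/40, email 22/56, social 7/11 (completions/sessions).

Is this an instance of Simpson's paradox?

Display: Flow A 10/21 = 47.6%, the guest checkout 24/40 = 60.0% → the guest checkout
Email: Flow A 3/12 = 25.0%, the guest checkout 22/56 = 39.3% → the guest checkout
Social: Flow A 81/131 = 61.8%, the guest checkout 7/11 = 63.6% → the guest checkout
Overall: Flow A 94/164 = 57.3%, the guest checkout 53/107 = 49.5% → Flow A
The guest checkout wins each traffic group but Flow A wins overall — the comparison reverses. The guest checkout's sessions skew toward email, which has a lower base rate.

Yes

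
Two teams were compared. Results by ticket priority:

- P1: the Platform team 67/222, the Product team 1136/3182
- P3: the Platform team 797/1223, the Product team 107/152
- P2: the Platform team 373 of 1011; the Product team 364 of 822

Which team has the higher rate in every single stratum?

P1: the Platform team 67/222 = 30.2%, the Product team 1136/3182 = 35.7% → the Product team
P3: the Platform team 797/1223 = 65.2%, the Product team 107/152 = 70.4% → the Product team
P2: the Platform team 373/1011 = 36.9%, the Product team 364/822 = 44.3% → the Product team
The Product team has the higher rate in all 3 groups.

the Product team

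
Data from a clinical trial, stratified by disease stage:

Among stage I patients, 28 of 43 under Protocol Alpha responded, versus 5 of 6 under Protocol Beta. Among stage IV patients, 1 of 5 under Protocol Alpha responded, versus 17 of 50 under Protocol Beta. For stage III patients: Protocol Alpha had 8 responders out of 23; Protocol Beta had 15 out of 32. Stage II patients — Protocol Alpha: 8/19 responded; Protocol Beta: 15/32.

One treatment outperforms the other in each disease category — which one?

Protocol Beta

Stage I: Protocol Alpha 28/43 = 65.1%, Protocol Beta 5/6 = 83.3% → Protocol Beta
Stage IV: Protocol Alpha 1/5 = 20.0%, Protocol Beta 17/50 = 34.0% → Protocol Beta
Stage III: Protocol Alpha 8/23 = 34.8%, Protocol Beta 15/32 = 46.9% → Protocol Beta
Stage II: Protocol Alpha 8/19 = 42.1%, Protocol Beta 15/32 = 46.9% → Protocol Beta
Protocol Beta has the higher rate in all 4 groups.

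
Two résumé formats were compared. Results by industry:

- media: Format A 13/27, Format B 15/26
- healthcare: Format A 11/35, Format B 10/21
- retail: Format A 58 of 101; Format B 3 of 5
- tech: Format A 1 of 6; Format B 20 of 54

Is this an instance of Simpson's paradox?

Yes

Media: Format A 13/27 = 48.1%, Format B 15/26 = 57.7% → Format B
Healthcare: Format A 11/35 = 31.4%, Format B 10/21 = 47.6% → Format B
Retail: Format A 58/101 = 57.4%, Format B 3/5 = 60.0% → Format B
Tech: Format A 1/6 = 16.7%, Format B 20/54 = 37.0% → Format B
Overall: Format A 83/169 = 49.1%, Format B 48/106 = 45.3% → Format A
Format B wins each industry group but Format A wins overall — the comparison reverses. Format B's applications skew toward tech, which has a lower base rate.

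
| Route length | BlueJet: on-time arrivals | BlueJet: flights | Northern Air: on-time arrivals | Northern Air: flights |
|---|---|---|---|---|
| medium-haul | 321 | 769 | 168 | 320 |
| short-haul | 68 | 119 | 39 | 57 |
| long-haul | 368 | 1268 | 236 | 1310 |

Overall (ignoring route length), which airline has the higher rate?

Medium-haul: BlueJet 321/769 = 41.7%, Northern Air 168/320 = 52.5% → Northern Air
Short-haul: BlueJet 68/119 = 57.1%, Northern Air 39/57 = 68.4% → Northern Air
Long-haul: BlueJet 368/1268 = 29.0%, Northern Air 236/1310 = 18.0% → BlueJet
Overall: BlueJet 757/2156 = 35.1%, Northern Air 443/1687 = 26.3% → BlueJet
(Neither sweeps every route group, but BlueJet has the higher pooled rate.)

BlueJet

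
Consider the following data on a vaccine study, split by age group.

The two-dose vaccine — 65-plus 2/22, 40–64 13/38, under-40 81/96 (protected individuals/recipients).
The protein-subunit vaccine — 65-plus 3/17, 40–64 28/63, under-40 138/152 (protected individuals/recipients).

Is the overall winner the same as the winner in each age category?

65-plus: the two-dose vaccine 2/22 = 9.1%, the protein-subunit vaccine 3/17 = 17.6% → the protein-subunit vaccine
40–64: the two-dose vaccine 13/38 = 34.2%, the protein-subunit vaccine 28/63 = 44.4% → the protein-subunit vaccine
Under-40: the two-dose vaccine 81/96 = 84.4%, the protein-subunit vaccine 138/152 = 90.8% → the protein-subunit vaccine
Overall: the two-dose vaccine 96/156 = 61.5%, the protein-subunit vaccine 169/232 = 72.8% → the protein-subunit vaccine
The protein-subunit vaccine wins overall and in every age group — no reversal.

Yes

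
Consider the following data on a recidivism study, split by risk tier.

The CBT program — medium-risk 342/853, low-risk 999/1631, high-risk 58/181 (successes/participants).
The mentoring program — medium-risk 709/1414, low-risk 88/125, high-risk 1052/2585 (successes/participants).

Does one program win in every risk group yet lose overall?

Yes

Medium-risk: the CBT program 342/853 = 40.1%, the mentoring program 709/1414 = 50.1% → the mentoring program
Low-risk: the CBT program 999/1631 = 61.3%, the mentoring program 88/125 = 70.4% → the mentoring program
High-risk: the CBT program 58/181 = 32.0%, the mentoring program 1052/2585 = 40.7% → the mentoring program
Overall: the CBT program 1399/2665 = 52.5%, the mentoring program 1849/4124 = 44.8% → the CBT program
The mentoring program wins each risk group but the CBT program wins overall — the comparison reverses. The mentoring program's participants skew toward high-risk, which has a lower base rate.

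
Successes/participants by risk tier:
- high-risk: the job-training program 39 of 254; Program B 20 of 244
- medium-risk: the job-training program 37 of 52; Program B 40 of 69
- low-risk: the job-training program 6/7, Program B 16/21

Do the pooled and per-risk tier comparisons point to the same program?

Yes

High-risk: the job-training program 39/254 = 15.4%, Program B 20/244 = 8.2% → the job-training program
Medium-risk: the job-training program 37/52 = 71.2%, Program B 40/69 = 58.0% → the job-training program
Low-risk: the job-training program 6/7 = 85.7%, Program B 16/21 = 76.2% → the job-training program
Overall: the job-training program 82/313 = 26.2%, Program B 76/334 = 22.8% → the job-training program
The job-training program wins overall and in every risk group — no reversal.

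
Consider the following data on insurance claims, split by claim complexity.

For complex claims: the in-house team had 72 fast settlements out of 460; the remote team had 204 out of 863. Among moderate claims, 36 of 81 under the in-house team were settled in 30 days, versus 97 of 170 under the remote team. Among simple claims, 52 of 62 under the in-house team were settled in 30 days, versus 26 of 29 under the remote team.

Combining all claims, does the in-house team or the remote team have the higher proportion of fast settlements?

the remote team

Complex: the in-house team 72/460 = 15.7%, the remote team 204/863 = 23.6% → the remote team
Moderate: the in-house team 36/81 = 44.4%, the remote team 97/170 = 57.1% → the remote team
Simple: the in-house team 52/62 = 83.9%, the remote team 26/29 = 89.7% → the remote team
Overall: the in-house team 160/603 = 26.5%, the remote team 327/1062 = 30.8% → the remote team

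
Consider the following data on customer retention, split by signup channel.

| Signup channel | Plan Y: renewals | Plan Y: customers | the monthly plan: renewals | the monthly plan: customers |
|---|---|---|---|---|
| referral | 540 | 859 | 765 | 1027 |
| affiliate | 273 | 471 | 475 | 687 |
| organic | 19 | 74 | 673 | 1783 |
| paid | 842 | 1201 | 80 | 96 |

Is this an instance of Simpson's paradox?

Referral: Plan Y 540/859 = 62.9%, the monthly plan 765/1027 = 74.5% → the monthly plan
Affiliate: Plan Y 273/471 = 58.0%, the monthly plan 475/687 = 69.1% → the monthly plan
Organic: Plan Y 19/74 = 25.7%, the monthly plan 673/1783 = 37.7% → the monthly plan
Paid: Plan Y 842/1201 = 70.1%, the monthly plan 80/96 = 83.3% → the monthly plan
Overall: Plan Y 1674/2605 = 64.3%, the monthly plan 1993/3593 = 55.5% → Plan Y
The monthly plan wins each signup group but Plan Y wins overall — the comparison reverses. The monthly plan's customers skew toward organic, which has a lower base rate.

Yes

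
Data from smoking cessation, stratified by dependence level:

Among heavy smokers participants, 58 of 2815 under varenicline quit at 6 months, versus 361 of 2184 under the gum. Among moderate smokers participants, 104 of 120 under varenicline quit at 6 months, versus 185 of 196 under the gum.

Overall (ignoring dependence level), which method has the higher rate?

the gum

Heavy smokers: varenicline 58/2815 = 2.1%, the gum 361/2184 = 16.5% → the gum
Moderate smokers: varenicline 104/120 = 86.7%, the gum 185/196 = 94.4% → the gum
Overall: varenicline 162/2935 = 5.5%, the gum 546/2380 = 22.9% → the gum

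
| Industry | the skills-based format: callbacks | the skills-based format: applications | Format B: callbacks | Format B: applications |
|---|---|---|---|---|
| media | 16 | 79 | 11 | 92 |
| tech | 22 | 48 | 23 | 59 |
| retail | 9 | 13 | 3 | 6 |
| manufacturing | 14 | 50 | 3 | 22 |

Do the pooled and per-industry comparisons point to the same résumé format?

Media: the skills-based format 16/79 = 20.3%, Format B 11/92 = 12.0% → the skills-based format
Tech: the skills-based format 22/48 = 45.8%, Format B 23/59 = 39.0% → the skills-based format
Retail: the skills-based format 9/13 = 69.2%, Format B 3/6 = 50.0% → the skills-based format
Manufacturing: the skills-based format 14/50 = 28.0%, Format B 3/22 = 13.6% → the skills-based format
Overall: the skills-based format 61/190 = 32.1%, Format B 40/179 = 22.3% → the skills-based format
The skills-based format wins overall and in every industry group — no reversal.

Yes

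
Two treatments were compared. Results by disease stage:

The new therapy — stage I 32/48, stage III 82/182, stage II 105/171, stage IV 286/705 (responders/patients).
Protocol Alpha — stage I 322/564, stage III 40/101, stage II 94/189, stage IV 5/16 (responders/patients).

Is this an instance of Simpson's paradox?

Yes

Stage I: the new therapy 32/48 = 66.7%, Protocol Alpha 322/564 = 57.1% → the new therapy
Stage III: the new therapy 82/182 = 45.1%, Protocol Alpha 40/101 = 39.6% → the new therapy
Stage II: the new therapy 105/171 = 61.4%, Protocol Alpha 94/189 = 49.7% → the new therapy
Stage IV: the new therapy 286/705 = 40.6%, Protocol Alpha 5/16 = 31.2% → the new therapy
Overall: the new therapy 505/1106 = 45.7%, Protocol Alpha 461/870 = 53.0% → Protocol Alpha
The new therapy wins each disease group but Protocol Alpha wins overall — the comparison reverses. The new therapy's patients skew toward stage IV, which has a lower base rate.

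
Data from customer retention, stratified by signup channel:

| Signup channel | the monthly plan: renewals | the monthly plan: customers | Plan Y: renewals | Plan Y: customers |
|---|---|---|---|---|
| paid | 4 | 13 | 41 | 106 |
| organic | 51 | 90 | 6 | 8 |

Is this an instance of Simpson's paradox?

Paid: the monthly plan 4/13 = 30.8%, Plan Y 41/106 = 38.7% → Plan Y
Organic: the monthly plan 51/90 = 56.7%, Plan Y 6/8 = 75.0% → Plan Y
Overall: the monthly plan 55/103 = 53.4%, Plan Y 47/114 = 41.2% → the monthly plan
Plan Y wins each signup group but the monthly plan wins overall — the comparison reverses. Plan Y's customers skew toward paid, which has a lower base rate.

Yes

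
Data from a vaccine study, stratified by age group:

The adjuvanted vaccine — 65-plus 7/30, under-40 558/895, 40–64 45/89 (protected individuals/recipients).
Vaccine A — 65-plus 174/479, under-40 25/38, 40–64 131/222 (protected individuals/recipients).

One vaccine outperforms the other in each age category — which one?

65-plus: the adjuvanted vaccine 7/30 = 23.3%, Vaccine A 174/479 = 36.3% → Vaccine A
Under-40: the adjuvanted vaccine 558/895 = 62.3%, Vaccine A 25/38 = 65.8% → Vaccine A
40–64: the adjuvanted vaccine 45/89 = 50.6%, Vaccine A 131/222 = 59.0% → Vaccine A
Vaccine A has the higher rate in all 3 groups.

Vaccine A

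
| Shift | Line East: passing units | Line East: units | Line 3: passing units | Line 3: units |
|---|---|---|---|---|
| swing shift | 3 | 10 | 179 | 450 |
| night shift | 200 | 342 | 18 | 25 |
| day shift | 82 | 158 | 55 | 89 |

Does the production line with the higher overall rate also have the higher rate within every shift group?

Swing shift: Line East 3/10 = 30.0%, Line 3 179/450 = 39.8% → Line 3
Night shift: Line East 200/342 = 58.5%, Line 3 18/25 = 72.0% → Line 3
Day shift: Line East 82/158 = 51.9%, Line 3 55/89 = 61.8% → Line 3
Overall: Line East 285/510 = 55.9%, Line 3 252/564 = 44.7% → Line East
Line 3 wins each shift group but Line East wins overall — the comparison reverses. Line 3's units skew toward swing shift, which has a lower base rate.

No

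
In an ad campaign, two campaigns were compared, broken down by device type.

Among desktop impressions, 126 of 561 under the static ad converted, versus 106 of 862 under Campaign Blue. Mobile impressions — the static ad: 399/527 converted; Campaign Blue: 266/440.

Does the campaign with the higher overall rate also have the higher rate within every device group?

Desktop: the static ad 126/561 = 22.5%, Campaign Blue 106/862 = 12.3% → the static ad
Mobile: the static ad 399/527 = 75.7%, Campaign Blue 266/440 = 60.5% → the static ad
Overall: the static ad 525/1088 = 48.3%, Campaign Blue 372/1302 = 28.6% → the static ad
The static ad wins overall and in every device group — no reversal.

Yes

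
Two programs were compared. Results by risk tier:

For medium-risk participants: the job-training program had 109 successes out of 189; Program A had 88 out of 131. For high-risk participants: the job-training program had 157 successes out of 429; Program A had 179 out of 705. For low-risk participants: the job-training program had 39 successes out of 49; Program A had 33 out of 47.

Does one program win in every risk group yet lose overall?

No

Medium-risk: the job-training program 109/189 = 57.7%, Program A 88/131 = 67.2% → Program A
High-risk: the job-training program 157/429 = 36.6%, Program A 179/705 = 25.4% → the job-training program
Low-risk: the job-training program 39/49 = 79.6%, Program A 33/47 = 70.2% → the job-training program
Overall: the job-training program 305/667 = 45.7%, Program A 300/883 = 34.0% → the job-training program
Neither sweeps: the job-training program wins 2 of 3 groups, Program A wins 1. The job-training program wins overall but not every group — no Simpson reversal.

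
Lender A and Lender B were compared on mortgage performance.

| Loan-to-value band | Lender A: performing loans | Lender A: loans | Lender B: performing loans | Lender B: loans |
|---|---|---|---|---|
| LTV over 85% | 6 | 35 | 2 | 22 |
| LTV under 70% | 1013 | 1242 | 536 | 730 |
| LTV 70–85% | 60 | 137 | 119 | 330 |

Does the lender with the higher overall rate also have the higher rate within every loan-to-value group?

Yes

LTV over 85%: Lender A 6/35 = 17.1%, Lender B 2/22 = 9.1% → Lender A
LTV under 70%: Lender A 1013/1242 = 81.6%, Lender B 536/730 = 73.4% → Lender A
LTV 70–85%: Lender A 60/137 = 43.8%, Lender B 119/330 = 36.1% → Lender A
Overall: Lender A 1079/1414 = 76.3%, Lender B 657/1082 = 60.7% → Lender A
Lender A wins overall and in every loan-to-value group — no reversal.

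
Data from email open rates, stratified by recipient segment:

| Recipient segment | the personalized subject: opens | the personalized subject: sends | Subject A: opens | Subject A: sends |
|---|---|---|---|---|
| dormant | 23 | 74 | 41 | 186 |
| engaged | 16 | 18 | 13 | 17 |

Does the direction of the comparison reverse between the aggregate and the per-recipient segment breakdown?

No

Dormant: the personalized subject 23/74 = 31.1%, Subject A 41/186 = 22.0% → the personalized subject
Engaged: the personalized subject 16/18 = 88.9%, Subject A 13/17 = 76.5% → the personalized subject
Overall: the personalized subject 39/92 = 42.4%, Subject A 54/203 = 26.6% → the personalized subject
The personalized subject wins overall and in every recipient group — no reversal.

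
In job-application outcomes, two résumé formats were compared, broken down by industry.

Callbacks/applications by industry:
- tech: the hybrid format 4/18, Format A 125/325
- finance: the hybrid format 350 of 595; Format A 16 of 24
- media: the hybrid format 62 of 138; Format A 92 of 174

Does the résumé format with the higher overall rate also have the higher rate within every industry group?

No

Tech: the hybrid format 4/18 = 22.2%, Format A 125/325 = 38.5% → Format A
Finance: the hybrid format 350/595 = 58.8%, Format A 16/24 = 66.7% → Format A
Media: the hybrid format 62/138 = 44.9%, Format A 92/174 = 52.9% → Format A
Overall: the hybrid format 416/751 = 55.4%, Format A 233/523 = 44.6% → the hybrid format
Format A wins each industry group but the hybrid format wins overall — the comparison reverses. Format A's applications skew toward tech, which has a lower base rate.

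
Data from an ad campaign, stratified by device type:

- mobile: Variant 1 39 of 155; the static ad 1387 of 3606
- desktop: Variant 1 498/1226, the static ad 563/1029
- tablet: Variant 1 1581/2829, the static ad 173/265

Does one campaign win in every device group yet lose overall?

Mobile: Variant 1 39/155 = 25.2%, the static ad 1387/3606 = 38.5% → the static ad
Desktop: Variant 1 498/1226 = 40.6%, the static ad 563/1029 = 54.7% → the static ad
Tablet: Variant 1 1581/2829 = 55.9%, the static ad 173/265 = 65.3% → the static ad
Overall: Variant 1 2118/4210 = 50.3%, the static ad 2123/4900 = 43.3% → Variant 1
The static ad wins each device group but Variant 1 wins overall — the comparison reverses. The static ad's impressions skew toward mobile, which has a lower base rate.

Yes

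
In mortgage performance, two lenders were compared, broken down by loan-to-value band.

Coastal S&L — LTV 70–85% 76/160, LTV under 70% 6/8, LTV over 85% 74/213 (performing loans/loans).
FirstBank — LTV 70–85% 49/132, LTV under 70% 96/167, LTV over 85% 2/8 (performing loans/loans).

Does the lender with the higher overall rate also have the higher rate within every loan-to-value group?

No

LTV 70–85%: Coastal S&L 76/160 = 47.5%, FirstBank 49/132 = 37.1% → Coastal S&L
LTV under 70%: Coastal S&L 6/8 = 75.0%, FirstBank 96/167 = 57.5% → Coastal S&L
LTV over 85%: Coastal S&L 74/213 = 34.7%, FirstBank 2/8 = 25.0% → Coastal S&L
Overall: Coastal S&L 156/381 = 40.9%, FirstBank 147/307 = 47.9% → FirstBank
Coastal S&L wins each loan-to-value group but FirstBank wins overall — the comparison reverses. Coastal S&L's loans skew toward LTV over 85%, which has a lower base rate.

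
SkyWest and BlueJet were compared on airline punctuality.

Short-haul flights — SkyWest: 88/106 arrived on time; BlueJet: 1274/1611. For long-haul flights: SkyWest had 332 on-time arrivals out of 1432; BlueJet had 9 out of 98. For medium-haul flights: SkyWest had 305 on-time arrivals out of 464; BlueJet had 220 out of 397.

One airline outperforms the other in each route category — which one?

Short-haul: SkyWest 88/106 = 83.0%, BlueJet 1274/1611 = 79.1% → SkyWest
Long-haul: SkyWest 332/1432 = 23.2%, BlueJet 9/98 = 9.2% → SkyWest
Medium-haul: SkyWest 305/464 = 65.7%, BlueJet 220/397 = 55.4% → SkyWest
SkyWest has the higher rate in all 3 groups.

SkyWest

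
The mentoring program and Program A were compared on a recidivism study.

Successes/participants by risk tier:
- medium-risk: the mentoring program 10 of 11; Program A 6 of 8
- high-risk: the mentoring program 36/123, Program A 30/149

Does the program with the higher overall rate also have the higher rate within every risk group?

Medium-risk: the mentoring program 10/11 = 90.9%, Program A 6/8 = 75.0% → the mentoring program
High-risk: the mentoring program 36/123 = 29.3%, Program A 30/149 = 20.1% → the mentoring program
Overall: the mentoring program 46/134 = 34.3%, Program A 36/157 = 22.9% → the mentoring program
The mentoring program wins overall and in every risk group — no reversal.

Yes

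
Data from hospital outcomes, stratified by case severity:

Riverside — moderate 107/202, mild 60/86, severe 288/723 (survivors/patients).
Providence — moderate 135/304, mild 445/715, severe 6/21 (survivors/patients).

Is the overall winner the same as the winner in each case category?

No

Moderate: Riverside 107/202 = 53.0%, Providence 135/304 = 44.4% → Riverside
Mild: Riverside 60/86 = 69.8%, Providence 445/715 = 62.2% → Riverside
Severe: Riverside 288/723 = 39.8%, Providence 6/21 = 28.6% → Riverside
Overall: Riverside 455/1011 = 45.0%, Providence 586/1040 = 56.3% → Providence
Riverside wins each case group but Providence wins overall — the comparison reverses. Riverside's patients skew toward severe, which has a lower base rate.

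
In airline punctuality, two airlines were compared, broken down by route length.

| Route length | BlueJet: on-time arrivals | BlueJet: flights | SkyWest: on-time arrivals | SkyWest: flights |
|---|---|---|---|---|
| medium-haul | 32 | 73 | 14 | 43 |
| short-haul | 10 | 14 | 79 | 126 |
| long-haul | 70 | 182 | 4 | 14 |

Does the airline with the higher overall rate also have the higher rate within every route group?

Medium-haul: BlueJet 32/73 = 43.8%, SkyWest 14/43 = 32.6% → BlueJet
Short-haul: BlueJet 10/14 = 71.4%, SkyWest 79/126 = 62.7% → BlueJet
Long-haul: BlueJet 70/182 = 38.5%, SkyWest 4/14 = 28.6% → BlueJet
Overall: BlueJet 112/269 = 41.6%, SkyWest 97/183 = 53.0% → SkyWest
BlueJet wins each route group but SkyWest wins overall — the comparison reverses. BlueJet's flights skew toward long-haul, which has a lower base rate.

No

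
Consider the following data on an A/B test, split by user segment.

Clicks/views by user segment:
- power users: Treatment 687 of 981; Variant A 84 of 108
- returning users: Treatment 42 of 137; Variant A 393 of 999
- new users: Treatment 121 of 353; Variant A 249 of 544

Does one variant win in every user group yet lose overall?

Yes

Power users: Treatment 687/981 = 70.0%, Variant A 84/108 = 77.8% → Variant A
Returning users: Treatment 42/137 = 30.7%, Variant A 393/999 = 39.3% → Variant A
New users: Treatment 121/353 = 34.3%, Variant A 249/544 = 45.8% → Variant A
Overall: Treatment 850/1471 = 57.8%, Variant A 726/1651 = 44.0% → Treatment
Variant A wins each user group but Treatment wins overall — the comparison reverses. Variant A's views skew toward returning users, which has a lower base rate.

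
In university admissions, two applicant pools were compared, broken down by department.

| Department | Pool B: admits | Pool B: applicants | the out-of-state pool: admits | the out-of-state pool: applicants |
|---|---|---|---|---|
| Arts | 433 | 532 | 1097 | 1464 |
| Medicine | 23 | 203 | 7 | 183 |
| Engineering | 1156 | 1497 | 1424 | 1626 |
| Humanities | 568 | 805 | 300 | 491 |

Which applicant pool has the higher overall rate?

Arts: Pool B 433/532 = 81.4%, the out-of-state pool 1097/1464 = 74.9% → Pool B
Medicine: Pool B 23/203 = 11.3%, the out-of-state pool 7/183 = 3.8% → Pool B
Engineering: Pool B 1156/1497 = 77.2%, the out-of-state pool 1424/1626 = 87.6% → the out-of-state pool
Humanities: Pool B 568/805 = 70.6%, the out-of-state pool 300/491 = 61.1% → Pool B
Overall: Pool B 2180/3037 = 71.8%, the out-of-state pool 2828/3764 = 75.1% → the out-of-state pool
(Neither sweeps every department group, but the out-of-state pool has the higher pooled rate.)

the out-of-state pool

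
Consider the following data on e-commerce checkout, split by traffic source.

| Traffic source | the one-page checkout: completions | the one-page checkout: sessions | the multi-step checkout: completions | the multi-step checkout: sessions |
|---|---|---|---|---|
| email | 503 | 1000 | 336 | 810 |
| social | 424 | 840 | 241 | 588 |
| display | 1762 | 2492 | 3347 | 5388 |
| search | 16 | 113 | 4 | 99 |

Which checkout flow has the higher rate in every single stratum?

Email: the one-page checkout 503/1000 = 50.3%, the multi-step checkout 336/810 = 41.5% → the one-page checkout
Social: the one-page checkout 424/840 = 50.5%, the multi-step checkout 241/588 = 41.0% → the one-page checkout
Display: the one-page checkout 1762/2492 = 70.7%, the multi-step checkout 3347/5388 = 62.1% → the one-page checkout
Search: the one-page checkout 16/113 = 14.2%, the multi-step checkout 4/99 = 4.0% → the one-page checkout
The one-page checkout has the higher rate in all 4 groups.

the one-page checkout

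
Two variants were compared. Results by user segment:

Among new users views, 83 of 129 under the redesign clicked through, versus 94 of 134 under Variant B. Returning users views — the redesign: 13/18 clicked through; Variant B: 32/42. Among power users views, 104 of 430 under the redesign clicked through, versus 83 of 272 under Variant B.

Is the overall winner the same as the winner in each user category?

New users: the redesign 83/129 = 64.3%, Variant B 94/134 = 70.1% → Variant B
Returning users: the redesign 13/18 = 72.2%, Variant B 32/42 = 76.2% → Variant B
Power users: the redesign 104/430 = 24.2%, Variant B 83/272 = 30.5% → Variant B
Overall: the redesign 200/577 = 34.7%, Variant B 209/448 = 46.7% → Variant B
Variant B wins overall and in every user group — no reversal.

Yes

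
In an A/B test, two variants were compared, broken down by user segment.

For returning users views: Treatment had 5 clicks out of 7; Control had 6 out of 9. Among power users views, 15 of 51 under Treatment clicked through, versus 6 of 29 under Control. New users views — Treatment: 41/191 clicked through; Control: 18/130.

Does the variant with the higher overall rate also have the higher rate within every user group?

Returning users: Treatment 5/7 = 71.4%, Control 6/9 = 66.7% → Treatment
Power users: Treatment 15/51 = 29.4%, Control 6/29 = 20.7% → Treatment
New users: Treatment 41/191 = 21.5%, Control 18/130 = 13.8% → Treatment
Overall: Treatment 61/249 = 24.5%, Control 30/168 = 17.9% → Treatment
Treatment wins overall and in every user group — no reversal.

Yes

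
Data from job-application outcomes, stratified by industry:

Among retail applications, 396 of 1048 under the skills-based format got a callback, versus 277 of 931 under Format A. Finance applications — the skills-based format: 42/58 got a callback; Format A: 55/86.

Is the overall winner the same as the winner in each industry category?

Yes

Retail: the skills-based format 396/1048 = 37.8%, Format A 277/931 = 29.8% → the skills-based format
Finance: the skills-based format 42/58 = 72.4%, Format A 55/86 = 64.0% → the skills-based format
Overall: the skills-based format 438/1106 = 39.6%, Format A 332/1017 = 32.6% → the skills-based format
The skills-based format wins overall and in every industry group — no reversal.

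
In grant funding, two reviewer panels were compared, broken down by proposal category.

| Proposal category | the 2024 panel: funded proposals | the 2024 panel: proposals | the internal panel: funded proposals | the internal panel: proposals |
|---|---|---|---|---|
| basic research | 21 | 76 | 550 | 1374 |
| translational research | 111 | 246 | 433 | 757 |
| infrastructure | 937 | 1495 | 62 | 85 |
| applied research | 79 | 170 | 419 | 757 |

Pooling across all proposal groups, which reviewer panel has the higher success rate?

the 2024 panel

Basic research: the 2024 panel 21/76 = 27.6%, the internal panel 550/1374 = 40.0% → the internal panel
Translational research: the 2024 panel 111/246 = 45.1%, the internal panel 433/757 = 57.2% → the internal panel
Infrastructure: the 2024 panel 937/1495 = 62.7%, the internal panel 62/85 = 72.9% → the internal panel
Applied research: the 2024 panel 79/170 = 46.5%, the internal panel 419/757 = 55.4% → the internal panel
Overall: the 2024 panel 1148/1987 = 57.8%, the internal panel 1464/2973 = 49.2% → the 2024 panel
(The internal panel wins every proposal group but the 2024 panel wins overall — the internal panel's proposals skew toward the low-rate basic research group.)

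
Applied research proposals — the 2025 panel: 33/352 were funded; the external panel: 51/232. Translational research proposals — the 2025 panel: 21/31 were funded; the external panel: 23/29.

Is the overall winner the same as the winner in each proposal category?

Yes

Applied research: the 2025 panel 33/352 = 9.4%, the external panel 51/232 = 22.0% → the external panel
Translational research: the 2025 panel 21/31 = 67.7%, the external panel 23/29 = 79.3% → the external panel
Overall: the 2025 panel 54/383 = 14.1%, the external panel 74/261 = 28.4% → the external panel
The external panel wins overall and in every proposal group — no reversal.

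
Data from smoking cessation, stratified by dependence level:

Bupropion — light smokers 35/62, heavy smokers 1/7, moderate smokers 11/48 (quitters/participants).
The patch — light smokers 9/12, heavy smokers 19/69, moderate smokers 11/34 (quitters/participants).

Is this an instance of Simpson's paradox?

Yes

Light smokers: bupropion 35/62 = 56.5%, the patch 9/12 = 75.0% → the patch
Heavy smokers: bupropion 1/7 = 14.3%, the patch 19/69 = 27.5% → the patch
Moderate smokers: bupropion 11/48 = 22.9%, the patch 11/34 = 32.4% → the patch
Overall: bupropion 47/117 = 40.2%, the patch 39/115 = 33.9% → bupropion
The patch wins each dependence group but bupropion wins overall — the comparison reverses. The patch's participants skew toward heavy smokers, which has a lower base rate.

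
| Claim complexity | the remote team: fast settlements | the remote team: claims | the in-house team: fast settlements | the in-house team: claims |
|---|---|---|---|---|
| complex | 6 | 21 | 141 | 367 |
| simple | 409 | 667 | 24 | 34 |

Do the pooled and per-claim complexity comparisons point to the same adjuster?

Complex: the remote team 6/21 = 28.6%, the in-house team 141/367 = 38.4% → the in-house team
Simple: the remote team 409/667 = 61.3%, the in-house team 24/34 = 70.6% → the in-house team
Overall: the remote team 415/688 = 60.3%, the in-house team 165/401 = 41.1% → the remote team
The in-house team wins each claim group but the remote team wins overall — the comparison reverses. The in-house team's claims skew toward complex, which has a lower base rate.

No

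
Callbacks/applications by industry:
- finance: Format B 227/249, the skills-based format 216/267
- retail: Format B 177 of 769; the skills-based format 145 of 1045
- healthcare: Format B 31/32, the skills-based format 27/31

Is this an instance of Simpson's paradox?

No

Finance: Format B 227/249 = 91.2%, the skills-based format 216/267 = 80.9% → Format B
Retail: Format B 177/769 = 23.0%, the skills-based format 145/1045 = 13.9% → Format B
Healthcare: Format B 31/32 = 96.9%, the skills-based format 27/31 = 87.1% → Format B
Overall: Format B 435/1050 = 41.4%, the skills-based format 388/1343 = 28.9% → Format B
Format B wins overall and in every industry group — no reversal.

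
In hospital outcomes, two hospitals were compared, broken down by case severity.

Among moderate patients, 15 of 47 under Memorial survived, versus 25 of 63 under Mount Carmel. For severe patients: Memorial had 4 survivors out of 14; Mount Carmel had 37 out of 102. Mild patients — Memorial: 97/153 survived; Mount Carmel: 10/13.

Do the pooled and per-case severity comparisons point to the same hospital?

No

Moderate: Memorial 15/47 = 31.9%, Mount Carmel 25/63 = 39.7% → Mount Carmel
Severe: Memorial 4/14 = 28.6%, Mount Carmel 37/102 = 36.3% → Mount Carmel
Mild: Memorial 97/153 = 63.4%, Mount Carmel 10/13 = 76.9% → Mount Carmel
Overall: Memorial 116/214 = 54.2%, Mount Carmel 72/178 = 40.4% → Memorial
Mount Carmel wins each case group but Memorial wins overall — the comparison reverses. Mount Carmel's patients skew toward severe, which has a lower base rate.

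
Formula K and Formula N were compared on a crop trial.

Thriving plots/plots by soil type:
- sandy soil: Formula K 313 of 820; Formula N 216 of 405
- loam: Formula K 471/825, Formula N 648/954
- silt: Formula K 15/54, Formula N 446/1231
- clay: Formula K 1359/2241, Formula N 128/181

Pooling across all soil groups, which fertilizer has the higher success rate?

Formula K

Sandy soil: Formula K 313/820 = 38.2%, Formula N 216/405 = 53.3% → Formula N
Loam: Formula K 471/825 = 57.1%, Formula N 648/954 = 67.9% → Formula N
Silt: Formula K 15/54 = 27.8%, Formula N 446/1231 = 36.2% → Formula N
Clay: Formula K 1359/2241 = 60.6%, Formula N 128/181 = 70.7% → Formula N
Overall: Formula K 2158/3940 = 54.8%, Formula N 1438/2771 = 51.9% → Formula K
(Formula N wins every soil group but Formula K wins overall — Formula N's plots skew toward the low-rate silt group.)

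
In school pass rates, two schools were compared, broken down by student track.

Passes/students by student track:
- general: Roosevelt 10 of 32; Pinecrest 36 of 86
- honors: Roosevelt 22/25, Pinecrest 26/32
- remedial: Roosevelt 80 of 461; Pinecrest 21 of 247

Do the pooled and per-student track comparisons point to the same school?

No

General: Roosevelt 10/32 = 31.2%, Pinecrest 36/86 = 41.9% → Pinecrest
Honors: Roosevelt 22/25 = 88.0%, Pinecrest 26/32 = 81.2% → Roosevelt
Remedial: Roosevelt 80/461 = 17.4%, Pinecrest 21/247 = 8.5% → Roosevelt
Overall: Roosevelt 112/518 = 21.6%, Pinecrest 83/365 = 22.7% → Pinecrest
Neither sweeps: Roosevelt wins 2 of 3 groups, Pinecrest wins 1. Pinecrest wins overall but not every group — no Simpson reversal.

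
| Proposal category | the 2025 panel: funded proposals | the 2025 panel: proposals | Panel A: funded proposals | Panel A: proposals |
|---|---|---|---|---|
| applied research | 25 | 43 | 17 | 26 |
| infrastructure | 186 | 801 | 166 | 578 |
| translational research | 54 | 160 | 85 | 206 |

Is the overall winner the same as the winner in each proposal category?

Applied research: the 2025 panel 25/43 = 58.1%, Panel A 17/26 = 65.4% → Panel A
Infrastructure: the 2025 panel 186/801 = 23.2%, Panel A 166/578 = 28.7% → Panel A
Translational research: the 2025 panel 54/160 = 33.8%, Panel A 85/206 = 41.3% → Panel A
Overall: the 2025 panel 265/1004 = 26.4%, Panel A 268/810 = 33.1% → Panel A
Panel A wins overall and in every proposal group — no reversal.

Yes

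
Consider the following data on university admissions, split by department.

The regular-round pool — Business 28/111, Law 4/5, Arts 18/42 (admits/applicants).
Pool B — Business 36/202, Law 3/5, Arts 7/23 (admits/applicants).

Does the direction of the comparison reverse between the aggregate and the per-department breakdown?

No

Business: the regular-round pool 28/111 = 25.2%, Pool B 36/202 = 17.8% → the regular-round pool
Law: the regular-round pool 4/5 = 80.0%, Pool B 3/5 = 60.0% → the regular-round pool
Arts: the regular-round pool 18/42 = 42.9%, Pool B 7/23 = 30.4% → the regular-round pool
Overall: the regular-round pool 50/158 = 31.6%, Pool B 46/230 = 20.0% → the regular-round pool
The regular-round pool wins overall and in every department group — no reversal.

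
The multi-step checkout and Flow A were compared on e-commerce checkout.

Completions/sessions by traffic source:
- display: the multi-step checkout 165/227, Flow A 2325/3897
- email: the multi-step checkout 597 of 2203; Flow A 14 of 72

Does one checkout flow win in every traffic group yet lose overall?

Yes

Display: the multi-step checkout 165/227 = 72.7%, Flow A 2325/3897 = 59.7% → the multi-step checkout
Email: the multi-step checkout 597/2203 = 27.1%, Flow A 14/72 = 19.4% → the multi-step checkout
Overall: the multi-step checkout 762/2430 = 31.4%, Flow A 2339/3969 = 58.9% → Flow A
The multi-step checkout wins each traffic group but Flow A wins overall — the comparison reverses. The multi-step checkout's sessions skew toward email, which has a lower base rate.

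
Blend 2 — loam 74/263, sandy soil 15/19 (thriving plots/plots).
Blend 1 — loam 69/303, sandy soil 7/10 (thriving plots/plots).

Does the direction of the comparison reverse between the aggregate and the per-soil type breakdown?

No

Loam: Blend 2 74/263 = 28.1%, Blend 1 69/303 = 22.8% → Blend 2
Sandy soil: Blend 2 15/19 = 78.9%, Blend 1 7/10 = 70.0% → Blend 2
Overall: Blend 2 89/282 = 31.6%, Blend 1 76/313 = 24.3% → Blend 2
Blend 2 wins overall and in every soil group — no reversal.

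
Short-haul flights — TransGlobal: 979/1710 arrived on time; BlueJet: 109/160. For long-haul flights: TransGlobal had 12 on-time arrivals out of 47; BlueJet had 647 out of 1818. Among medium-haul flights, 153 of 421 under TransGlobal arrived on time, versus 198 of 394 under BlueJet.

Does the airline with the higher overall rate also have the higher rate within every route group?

Short-haul: TransGlobal 979/1710 = 57.3%, BlueJet 109/160 = 68.1% → BlueJet
Long-haul: TransGlobal 12/47 = 25.5%, BlueJet 647/1818 = 35.6% → BlueJet
Medium-haul: TransGlobal 153/421 = 36.3%, BlueJet 198/394 = 50.3% → BlueJet
Overall: TransGlobal 1144/2178 = 52.5%, BlueJet 954/2372 = 40.2% → TransGlobal
BlueJet wins each route group but TransGlobal wins overall — the comparison reverses. BlueJet's flights skew toward long-haul, which has a lower base rate.

No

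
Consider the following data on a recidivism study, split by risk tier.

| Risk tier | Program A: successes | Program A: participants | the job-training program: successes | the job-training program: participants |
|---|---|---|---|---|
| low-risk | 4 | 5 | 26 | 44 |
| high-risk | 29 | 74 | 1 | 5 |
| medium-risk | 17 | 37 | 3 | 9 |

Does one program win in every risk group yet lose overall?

Low-risk: Program A 4/5 = 80.0%, the job-training program 26/44 = 59.1% → Program A
High-risk: Program A 29/74 = 39.2%, the job-training program 1/5 = 20.0% → Program A
Medium-risk: Program A 17/37 = 45.9%, the job-training program 3/9 = 33.3% → Program A
Overall: Program A 50/116 = 43.1%, the job-training program 30/58 = 51.7% → the job-training program
Program A wins each risk group but the job-training program wins overall — the comparison reverses. Program A's participants skew toward high-risk, which has a lower base rate.

Yes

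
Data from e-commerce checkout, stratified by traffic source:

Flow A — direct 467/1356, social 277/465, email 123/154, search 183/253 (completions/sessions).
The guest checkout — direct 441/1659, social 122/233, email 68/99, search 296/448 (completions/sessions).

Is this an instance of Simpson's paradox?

No

Direct: Flow A 467/1356 = 34.4%, the guest checkout 441/1659 = 26.6% → Flow A
Social: Flow A 277/465 = 59.6%, the guest checkout 122/233 = 52.4% → Flow A
Email: Flow A 123/154 = 79.9%, the guest checkout 68/99 = 68.7% → Flow A
Search: Flow A 183/253 = 72.3%, the guest checkout 296/448 = 66.1% → Flow A
Overall: Flow A 1050/2228 = 47.1%, the guest checkout 927/2439 = 38.0% → Flow A
Flow A wins overall and in every traffic group — no reversal.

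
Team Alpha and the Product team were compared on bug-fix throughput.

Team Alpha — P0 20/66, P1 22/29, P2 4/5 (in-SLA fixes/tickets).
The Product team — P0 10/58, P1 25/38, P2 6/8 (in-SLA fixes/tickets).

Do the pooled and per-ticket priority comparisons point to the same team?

Yes

P0: Team Alpha 20/66 = 30.3%, the Product team 10/58 = 17.2% → Team Alpha
P1: Team Alpha 22/29 = 75.9%, the Product team 25/38 = 65.8% → Team Alpha
P2: Team Alpha 4/5 = 80.0%, the Product team 6/8 = 75.0% → Team Alpha
Overall: Team Alpha 46/100 = 46.0%, the Product team 41/104 = 39.4% → Team Alpha
Team Alpha wins overall and in every ticket group — no reversal.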